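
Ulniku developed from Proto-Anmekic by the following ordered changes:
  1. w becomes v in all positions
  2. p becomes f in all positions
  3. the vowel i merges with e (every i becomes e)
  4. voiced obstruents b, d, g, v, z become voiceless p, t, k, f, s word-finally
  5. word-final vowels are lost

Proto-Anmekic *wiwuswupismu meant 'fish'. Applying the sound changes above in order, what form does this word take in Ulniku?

Ulniku: *wiwuswupismu
  wiwuswupismu → vivusvupismu   [unconditioned shift]
  vivusvupismu → vivusvufismu   [unconditioned shift]
  vivusvufismu → vevusvufesmu   [vowel merger]
  vevusvufesmu (rule 4 does not apply)
  vevusvufesmu → vevusvufesm   [apocope]
  giving Ulniku vevusvufesm.

vevusvufesm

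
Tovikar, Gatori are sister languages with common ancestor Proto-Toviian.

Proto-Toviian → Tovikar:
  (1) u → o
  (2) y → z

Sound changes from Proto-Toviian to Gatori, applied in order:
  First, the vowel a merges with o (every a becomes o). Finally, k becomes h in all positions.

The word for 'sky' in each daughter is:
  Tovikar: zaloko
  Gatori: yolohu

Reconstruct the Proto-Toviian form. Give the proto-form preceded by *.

Position 6: Tovikar has o, Gatori has u. Gatori preserves u here (none of its changes turn any other segment into u), so the proto-segment is *u.
Position 5: Tovikar has k, Gatori has h. Tovikar preserves k here (none of its changes turn any other segment into k), so the proto-segment is *k.
Verify the candidate proto-form against each daughter:
Tovikar: *yaloku
  yaloku → yaloko   [vowel merger]
  yaloko → zaloko   [unconditioned shift]
  giving Tovikar zaloko.
Gatori: start from *yaloku.
  rule 1 (vowel merger): yaloku → yoloku
  rule 2 (unconditioned shift): yoloku → yolohu
  ⇒ Gatori yolohu
Only *yaloku yields all of Tovikar zaloko, Gatori yolohu.

*yaloku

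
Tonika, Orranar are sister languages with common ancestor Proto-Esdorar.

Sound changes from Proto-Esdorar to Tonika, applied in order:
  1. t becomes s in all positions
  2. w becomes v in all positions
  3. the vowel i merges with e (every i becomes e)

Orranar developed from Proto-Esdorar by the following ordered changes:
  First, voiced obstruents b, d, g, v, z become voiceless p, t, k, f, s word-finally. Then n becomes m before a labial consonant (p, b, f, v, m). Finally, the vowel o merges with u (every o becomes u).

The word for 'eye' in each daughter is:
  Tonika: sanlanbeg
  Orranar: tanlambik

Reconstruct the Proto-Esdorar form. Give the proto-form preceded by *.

*tanlanbig

Position 6: Tonika has n, Orranar has m. Tonika preserves n here (none of its changes turn any other segment into n), so the proto-segment is *n.
Position 8: Tonika has e, Orranar has i. Orranar preserves i here (none of its changes turn any other segment into i), so the proto-segment is *i.
Position 9: Tonika has g, Orranar has k. Tonika preserves g here (none of its changes turn any other segment into g), so the proto-segment is *g.
This points to *tanlanbig. Verify forward in each daughter:
Tonika: *tanlanbig > sanlanbig > sanlanbeg  (by unconditioned shift, vowel merger)
Orranar: *tanlanbig > tanlanbik > tanlambik  (by final devoicing, nasal place assimilation)
Only *tanlanbig yields all of Tonika sanlanbeg, Orranar tanlambik.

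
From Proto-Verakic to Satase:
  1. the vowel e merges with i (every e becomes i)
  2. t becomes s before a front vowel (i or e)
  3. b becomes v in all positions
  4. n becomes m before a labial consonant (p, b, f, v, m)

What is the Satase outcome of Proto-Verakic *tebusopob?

Satase: start from *tebusopob.
  rule 1 (vowel merger): tebusopob → tibusopob
  rule 2 (palatalisation): tibusopob → sibusopob
  rule 3 (unconditioned shift): sibusopob → sivusopov
  rule 4: no change — sivusopov
  ⇒ Satase sivusopov

sivusopov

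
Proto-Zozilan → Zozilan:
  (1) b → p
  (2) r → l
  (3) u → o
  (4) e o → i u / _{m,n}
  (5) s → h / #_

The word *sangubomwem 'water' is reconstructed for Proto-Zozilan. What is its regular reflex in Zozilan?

Zozilan: *sangubomwem > sangupomwem > sangopomwem > sangopumwim > hangopumwim  (by unconditioned shift, vowel merger, pre-nasal raising, debuccalisation)

hangopumwim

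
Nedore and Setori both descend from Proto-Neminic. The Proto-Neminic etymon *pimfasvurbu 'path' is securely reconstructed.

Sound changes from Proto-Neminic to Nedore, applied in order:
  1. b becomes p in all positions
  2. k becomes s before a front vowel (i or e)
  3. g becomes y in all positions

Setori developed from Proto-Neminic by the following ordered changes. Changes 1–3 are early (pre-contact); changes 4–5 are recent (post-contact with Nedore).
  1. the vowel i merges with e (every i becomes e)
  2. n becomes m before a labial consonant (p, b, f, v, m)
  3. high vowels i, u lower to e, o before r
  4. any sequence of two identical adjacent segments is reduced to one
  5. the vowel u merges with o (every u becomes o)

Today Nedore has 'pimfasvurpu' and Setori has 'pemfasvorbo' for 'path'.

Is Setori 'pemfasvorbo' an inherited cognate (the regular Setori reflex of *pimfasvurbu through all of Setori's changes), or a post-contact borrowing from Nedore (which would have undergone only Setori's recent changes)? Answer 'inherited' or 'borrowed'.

inherited

If inherited, *pimfasvurbu would pass through all of Setori's changes:
Setori: start from *pimfasvurbu.
  rule 1 (vowel merger): pimfasvurbu → pemfasvurbu
  rule 2: no change — pemfasvurbu
  rule 3 (pre-rhotic lowering): pemfasvurbu → pemfasvorbu
  rule 4: no change — pemfasvorbu
  rule 5 (vowel merger): pemfasvorbu → pemfasvorbo
  ⇒ Setori pemfasvorbo
If borrowed from Nedore 'pimfasvurpu' after the early changes, it would undergo only the recent ones:
  rule 4 (degemination): no change (pimfasvurpu)
  rule 5 (vowel merger): pimfasvurpu → pimfasvorpo
  ⇒ as a loan: pimfasvorpo
Setori 'pemfasvorbo' matches the inherited outcome exactly, so it is an inherited cognate, not a loan.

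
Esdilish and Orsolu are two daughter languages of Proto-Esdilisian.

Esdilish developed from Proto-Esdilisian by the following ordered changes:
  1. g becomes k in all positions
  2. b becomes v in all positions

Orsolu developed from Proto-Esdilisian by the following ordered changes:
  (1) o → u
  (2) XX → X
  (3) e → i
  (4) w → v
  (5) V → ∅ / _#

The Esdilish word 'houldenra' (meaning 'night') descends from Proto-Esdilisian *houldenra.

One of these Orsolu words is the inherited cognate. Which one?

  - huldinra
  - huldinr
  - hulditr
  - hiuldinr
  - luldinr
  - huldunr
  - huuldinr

huldinr

Orsolu: *houldenra
  houldenra → huuldenra   [vowel merger]
  huuldenra → huldenra   [degemination]
  huldenra → huldinra   [vowel merger]
  huldinra (rule 4 does not apply)
  huldinra → huldinr   [apocope]
  giving Orsolu huldinr.
The other candidates each miss or misapply at least one Orsolu change.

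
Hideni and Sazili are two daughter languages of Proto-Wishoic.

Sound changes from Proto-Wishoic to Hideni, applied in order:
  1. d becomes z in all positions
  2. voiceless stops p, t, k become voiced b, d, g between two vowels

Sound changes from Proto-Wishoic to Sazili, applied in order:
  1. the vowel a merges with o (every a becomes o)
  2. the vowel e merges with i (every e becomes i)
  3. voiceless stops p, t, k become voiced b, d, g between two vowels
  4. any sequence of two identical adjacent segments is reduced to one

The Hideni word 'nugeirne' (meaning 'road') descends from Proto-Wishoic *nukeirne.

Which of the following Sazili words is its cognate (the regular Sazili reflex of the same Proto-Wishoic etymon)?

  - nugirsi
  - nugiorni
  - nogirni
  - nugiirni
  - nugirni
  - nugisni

nugirni

Sazili: *nukeirne > nukiirni > nugiirni > nugirni  (by vowel merger, intervocalic voicing, degemination)
Only 'nugirni' matches the regular Sazili development of *nukeirne.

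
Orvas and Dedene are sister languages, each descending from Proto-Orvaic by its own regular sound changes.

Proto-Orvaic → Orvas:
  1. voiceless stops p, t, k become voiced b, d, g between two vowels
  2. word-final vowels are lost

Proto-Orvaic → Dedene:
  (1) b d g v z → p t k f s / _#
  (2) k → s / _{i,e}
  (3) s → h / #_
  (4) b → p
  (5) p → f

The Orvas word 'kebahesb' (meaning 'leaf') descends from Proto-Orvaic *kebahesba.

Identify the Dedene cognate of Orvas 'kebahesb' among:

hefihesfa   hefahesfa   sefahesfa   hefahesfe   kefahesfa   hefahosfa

hefahesfa

Dedene: *kebahesba
  kebahesba (rule 1 does not apply)
  kebahesba → sebahesba   [palatalisation]
  sebahesba → hebahesba   [debuccalisation]
  hebahesba → hepahespa   [unconditioned shift]
  hepahespa → hefahesfa   [unconditioned shift]
  giving Dedene hefahesfa.
The other candidates each miss or misapply at least one Dedene change.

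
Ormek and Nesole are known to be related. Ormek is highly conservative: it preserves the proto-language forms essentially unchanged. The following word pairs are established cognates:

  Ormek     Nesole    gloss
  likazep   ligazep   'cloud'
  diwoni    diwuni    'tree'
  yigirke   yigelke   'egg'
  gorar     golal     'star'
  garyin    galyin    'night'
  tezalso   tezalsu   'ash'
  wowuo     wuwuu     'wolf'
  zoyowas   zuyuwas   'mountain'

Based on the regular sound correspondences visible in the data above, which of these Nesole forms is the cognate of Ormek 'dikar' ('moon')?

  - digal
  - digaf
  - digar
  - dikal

digal

likazep ~ ligazep — Ormek k corresponds to Nesole g between vowels (before a back vowel).
gorar ~ golal — Ormek r corresponds to Nesole l word-finally.
Applying these to Ormek 'dikar':
  dikar → digar   (k→g between vowels (before a back vowel))
  digar → digal   (r→l word-finally)
So the Nesole cognate is 'digal'.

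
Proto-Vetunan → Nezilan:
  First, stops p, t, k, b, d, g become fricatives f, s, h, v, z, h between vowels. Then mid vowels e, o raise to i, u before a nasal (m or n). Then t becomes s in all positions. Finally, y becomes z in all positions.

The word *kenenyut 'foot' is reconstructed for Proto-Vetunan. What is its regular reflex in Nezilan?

Nezilan: *kenenyut
  kenenyut (rule 1 does not apply)
  kenenyut → kininyut   [pre-nasal raising]
  kininyut → kininyus   [unconditioned shift]
  kininyus → kininzus   [unconditioned shift]
  giving Nezilan kininzus.

kininzus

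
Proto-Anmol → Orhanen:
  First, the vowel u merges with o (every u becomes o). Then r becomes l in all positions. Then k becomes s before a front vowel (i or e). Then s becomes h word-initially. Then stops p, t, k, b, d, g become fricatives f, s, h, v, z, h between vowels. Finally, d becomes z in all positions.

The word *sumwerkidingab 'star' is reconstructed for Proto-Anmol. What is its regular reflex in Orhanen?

Orhanen: start from *sumwerkidingab.
  rule 1 (vowel merger): sumwerkidingab → somwerkidingab
  rule 2 (unconditioned shift): somwerkidingab → somwelkidingab
  rule 3 (palatalisation): somwelkidingab → somwelsidingab
  rule 4 (debuccalisation): somwelsidingab → homwelsidingab
  rule 5 (intervocalic lenition): homwelsidingab → homwelsizingab
  rule 6: no change — homwelsizingab
  ⇒ Orhanen homwelsizingab

homwelsizingab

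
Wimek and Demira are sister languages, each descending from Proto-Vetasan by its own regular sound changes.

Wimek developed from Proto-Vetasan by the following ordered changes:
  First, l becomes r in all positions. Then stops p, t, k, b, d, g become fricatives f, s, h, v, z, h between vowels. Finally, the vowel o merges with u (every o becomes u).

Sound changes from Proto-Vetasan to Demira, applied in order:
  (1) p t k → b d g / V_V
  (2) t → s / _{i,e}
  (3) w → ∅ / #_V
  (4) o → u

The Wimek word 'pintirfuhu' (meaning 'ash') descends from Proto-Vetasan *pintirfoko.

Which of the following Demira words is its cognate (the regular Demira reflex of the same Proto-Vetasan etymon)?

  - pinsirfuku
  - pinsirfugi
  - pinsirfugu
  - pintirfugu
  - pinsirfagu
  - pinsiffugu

pinsirfugu

Demira: *pintirfoko > pintirfogo > pinsirfogo > pinsirfugu  (by intervocalic voicing, palatalisation, vowel merger)
Among the options, 'pinsirfugu' alone shows every Demira change applied in order.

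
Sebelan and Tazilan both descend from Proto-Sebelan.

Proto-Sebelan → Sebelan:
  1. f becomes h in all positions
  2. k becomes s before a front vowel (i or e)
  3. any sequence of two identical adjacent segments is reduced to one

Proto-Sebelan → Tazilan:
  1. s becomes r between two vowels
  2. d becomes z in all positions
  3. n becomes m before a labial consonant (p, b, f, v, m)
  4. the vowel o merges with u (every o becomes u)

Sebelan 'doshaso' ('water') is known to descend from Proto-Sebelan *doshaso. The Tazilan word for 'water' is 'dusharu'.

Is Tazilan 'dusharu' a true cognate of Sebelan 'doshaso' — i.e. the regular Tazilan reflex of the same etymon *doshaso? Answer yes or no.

Derive the expected Tazilan reflex of *doshaso:
Tazilan: start from *doshaso.
  rule 1 (rhotacism): doshaso → dosharo
  rule 2 (unconditioned shift): dosharo → zosharo
  rule 3: no change — zosharo
  rule 4 (vowel merger): zosharo → zusharu
  ⇒ Tazilan zusharu
The regular Tazilan reflex would be 'zusharu', but the attested form is 'dusharu'. The correspondence is irregular, so they are not cognates (the Tazilan form has a different source).

no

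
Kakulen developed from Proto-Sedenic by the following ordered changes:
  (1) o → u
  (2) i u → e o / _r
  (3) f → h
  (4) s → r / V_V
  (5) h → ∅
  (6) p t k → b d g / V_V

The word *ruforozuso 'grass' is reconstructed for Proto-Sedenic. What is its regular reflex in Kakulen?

ruoruzuru

Kakulen: *ruforozuso > rufuruzusu > ruforuzusu > ruhoruzusu > ruhoruzuru > ruoruzuru  (by vowel merger, pre-rhotic lowering, unconditioned shift, rhotacism, h-loss)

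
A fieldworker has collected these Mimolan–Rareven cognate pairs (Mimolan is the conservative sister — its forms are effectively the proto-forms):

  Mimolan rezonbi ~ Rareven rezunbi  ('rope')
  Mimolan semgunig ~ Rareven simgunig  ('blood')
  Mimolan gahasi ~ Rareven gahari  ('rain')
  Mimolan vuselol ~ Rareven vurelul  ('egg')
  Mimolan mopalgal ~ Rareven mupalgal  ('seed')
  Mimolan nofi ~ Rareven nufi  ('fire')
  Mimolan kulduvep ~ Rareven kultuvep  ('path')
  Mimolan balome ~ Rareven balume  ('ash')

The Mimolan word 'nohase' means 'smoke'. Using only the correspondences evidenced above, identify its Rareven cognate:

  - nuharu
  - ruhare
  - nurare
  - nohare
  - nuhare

nuhare

vuselol ~ vurelul — Mimolan o corresponds to Rareven u after a consonant, before a consonant other than r, m, n, p, b, f, v.
vuselol ~ vurelul — Mimolan s corresponds to Rareven r between vowels (before a front vowel).
Applying these to Mimolan 'nohase':
  nohase → nuhase   (o→u after a consonant, before a consonant other than r, m, n, p, b, f, v)
  nuhase → nuhare   (s→r between vowels (before a front vowel))
So the Rareven cognate is 'nuhare'.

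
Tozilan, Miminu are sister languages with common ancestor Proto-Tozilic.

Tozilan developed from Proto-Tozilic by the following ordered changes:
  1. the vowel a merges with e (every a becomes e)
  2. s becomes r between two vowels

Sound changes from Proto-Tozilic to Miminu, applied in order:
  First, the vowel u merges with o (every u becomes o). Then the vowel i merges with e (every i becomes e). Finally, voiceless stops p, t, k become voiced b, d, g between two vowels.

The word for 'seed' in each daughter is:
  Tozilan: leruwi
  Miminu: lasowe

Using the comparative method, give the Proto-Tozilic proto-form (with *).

*lasuwi

Position 2: Tozilan has e, Miminu has a. Miminu preserves a here (none of its changes turn any other segment into a), so the proto-segment is *a.
Position 4: Tozilan has u, Miminu has o. Tozilan preserves u here (none of its changes turn any other segment into u), so the proto-segment is *u.
Verify the candidate proto-form against each daughter:
Tozilan: *lasuwi
  lasuwi → lesuwi   [vowel merger]
  lesuwi → leruwi   [rhotacism]
  giving Tozilan leruwi.
Miminu: start from *lasuwi.
  rule 1 (vowel merger): lasuwi → lasowi
  rule 2 (vowel merger): lasowi → lasowe
  rule 3: no change — lasowe
  ⇒ Miminu lasowe
No other proto-form is consistent with every reflex, so the reconstruction is *lasuwi.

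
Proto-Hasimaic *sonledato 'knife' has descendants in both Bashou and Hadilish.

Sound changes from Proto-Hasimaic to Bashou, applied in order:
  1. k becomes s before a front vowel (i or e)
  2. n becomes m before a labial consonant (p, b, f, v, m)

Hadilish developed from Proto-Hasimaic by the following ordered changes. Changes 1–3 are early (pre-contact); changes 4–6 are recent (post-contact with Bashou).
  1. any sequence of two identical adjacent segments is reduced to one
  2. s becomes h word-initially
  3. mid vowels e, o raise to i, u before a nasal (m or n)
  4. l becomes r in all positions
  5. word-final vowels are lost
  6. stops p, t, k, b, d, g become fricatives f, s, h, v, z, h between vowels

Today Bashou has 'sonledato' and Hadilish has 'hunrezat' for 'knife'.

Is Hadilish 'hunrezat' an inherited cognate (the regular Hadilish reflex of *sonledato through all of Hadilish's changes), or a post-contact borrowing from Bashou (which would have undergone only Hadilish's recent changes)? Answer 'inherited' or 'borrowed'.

inherited

If inherited, *sonledato would pass through all of Hadilish's changes:
Hadilish: *sonledato > honledato > hunledato > hunredato > hunredat > hunrezat  (by debuccalisation, pre-nasal raising, unconditioned shift, apocope, intervocalic lenition)
If borrowed from Bashou 'sonledato' after the early changes, it would undergo only the recent ones:
  rule 4 (unconditioned shift): sonledato → sonredato
  rule 5 (apocope): sonredato → sonredat
  rule 6 (intervocalic lenition): sonredat → sonrezat
  ⇒ as a loan: sonrezat
Hadilish 'hunrezat' matches the inherited outcome exactly, so it is an inherited cognate, not a loan.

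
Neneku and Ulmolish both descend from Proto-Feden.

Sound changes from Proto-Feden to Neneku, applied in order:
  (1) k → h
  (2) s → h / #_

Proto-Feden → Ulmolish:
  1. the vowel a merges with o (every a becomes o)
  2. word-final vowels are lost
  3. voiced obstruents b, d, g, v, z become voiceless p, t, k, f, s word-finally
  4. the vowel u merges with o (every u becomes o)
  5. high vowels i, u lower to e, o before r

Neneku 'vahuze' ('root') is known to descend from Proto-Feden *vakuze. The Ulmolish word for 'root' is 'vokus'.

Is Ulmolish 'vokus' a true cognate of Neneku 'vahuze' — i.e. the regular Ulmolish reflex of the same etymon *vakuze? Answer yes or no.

no

Derive the expected Ulmolish reflex of *vakuze:
Ulmolish: start from *vakuze.
  rule 1 (vowel merger): vakuze → vokuze
  rule 2 (apocope): vokuze → vokuz
  rule 3 (final devoicing): vokuz → vokus
  rule 4 (vowel merger): vokus → vokos
  rule 5: no change — vokos
  ⇒ Ulmolish vokos
The regular Ulmolish reflex would be 'vokos', but the attested form is 'vokus'. The correspondence is irregular, so they are not cognates (the Ulmolish form has a different source).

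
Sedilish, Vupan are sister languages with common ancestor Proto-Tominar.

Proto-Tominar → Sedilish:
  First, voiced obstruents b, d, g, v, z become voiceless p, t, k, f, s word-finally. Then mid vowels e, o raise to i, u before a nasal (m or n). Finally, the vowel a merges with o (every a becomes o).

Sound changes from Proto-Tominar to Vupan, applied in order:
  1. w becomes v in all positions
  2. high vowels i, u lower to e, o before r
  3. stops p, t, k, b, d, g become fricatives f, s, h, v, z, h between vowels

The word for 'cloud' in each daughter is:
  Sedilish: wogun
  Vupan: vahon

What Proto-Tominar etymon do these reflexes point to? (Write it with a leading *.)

Position 3: Sedilish has g, Vupan has h. Sedilish preserves g here (none of its changes turn any other segment into g), so the proto-segment is *g.
Position 4: Sedilish has u, Vupan has o. Taking the neighbouring segments as reconstructed: Sedilish u could go back to *o or *u; Vupan o can only go back to *o — the one source consistent with every daughter is *o.
Position 2: Sedilish has o, Vupan has a. Vupan preserves a here (none of its changes turn any other segment into a), so the proto-segment is *a.
This points to *wagon. Verify forward in each daughter:
Sedilish: *wagon
  wagon (rule 1 does not apply)
  wagon → wagun   [pre-nasal raising]
  wagun → wogun   [vowel merger]
  giving Sedilish wogun.
Vupan: *wagon
  wagon → vagon   [unconditioned shift]
  vagon (rule 2 does not apply)
  vagon → vahon   [intervocalic lenition]
  giving Vupan vahon.
No other proto-form is consistent with every reflex, so the reconstruction is *wagon.

*wagon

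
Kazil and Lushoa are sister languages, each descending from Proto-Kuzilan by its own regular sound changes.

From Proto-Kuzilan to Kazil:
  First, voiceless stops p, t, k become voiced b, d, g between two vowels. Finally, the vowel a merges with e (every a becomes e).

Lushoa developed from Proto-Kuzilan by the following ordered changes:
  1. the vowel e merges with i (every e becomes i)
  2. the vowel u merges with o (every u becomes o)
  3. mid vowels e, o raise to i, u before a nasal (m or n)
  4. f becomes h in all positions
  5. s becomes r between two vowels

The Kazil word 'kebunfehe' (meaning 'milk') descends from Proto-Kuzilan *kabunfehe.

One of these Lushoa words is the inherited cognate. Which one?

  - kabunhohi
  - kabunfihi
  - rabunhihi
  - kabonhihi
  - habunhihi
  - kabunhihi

kabunhihi

Lushoa: start from *kabunfehe.
  rule 1 (vowel merger): kabunfehe → kabunfihi
  rule 2 (vowel merger): kabunfihi → kabonfihi
  rule 3 (pre-nasal raising): kabonfihi → kabunfihi
  rule 4 (unconditioned shift): kabunfihi → kabunhihi
  rule 5: no change — kabunhihi
  ⇒ Lushoa kabunhihi
Among the options, 'kabunhihi' alone shows every Lushoa change applied in order.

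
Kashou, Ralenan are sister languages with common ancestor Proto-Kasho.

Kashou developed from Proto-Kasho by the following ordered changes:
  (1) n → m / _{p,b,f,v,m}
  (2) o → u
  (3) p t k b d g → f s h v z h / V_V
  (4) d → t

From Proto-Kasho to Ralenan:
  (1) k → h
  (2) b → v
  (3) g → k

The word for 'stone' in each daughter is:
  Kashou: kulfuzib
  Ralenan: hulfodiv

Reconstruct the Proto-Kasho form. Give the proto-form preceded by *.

Position 1: Kashou has k, Ralenan has h. Kashou preserves k here (none of its changes turn any other segment into k), so the proto-segment is *k.
Position 6: Kashou has z, Ralenan has d. Ralenan preserves d here (none of its changes turn any other segment into d), so the proto-segment is *d.
Position 5: Kashou has u, Ralenan has o. Ralenan preserves o here (none of its changes turn any other segment into o), so the proto-segment is *o.
Verify the candidate proto-form against each daughter:
Kashou: start from *kulfodib.
  rule 1: no change — kulfodib
  rule 2 (vowel merger): kulfodib → kulfudib
  rule 3 (intervocalic lenition): kulfudib → kulfuzib
  rule 4: no change — kulfuzib
  ⇒ Kashou kulfuzib
Ralenan: start from *kulfodib.
  rule 1 (unconditioned shift): kulfodib → hulfodib
  rule 2 (unconditioned shift): hulfodib → hulfodiv
  rule 3: no change — hulfodiv
  ⇒ Ralenan hulfodiv
No other proto-form is consistent with every reflex, so the reconstruction is *kulfodib.

*kulfodib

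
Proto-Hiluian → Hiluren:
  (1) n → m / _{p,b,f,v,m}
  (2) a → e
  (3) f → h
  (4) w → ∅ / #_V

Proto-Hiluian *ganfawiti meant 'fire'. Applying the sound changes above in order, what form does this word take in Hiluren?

gemhewiti

Hiluren: start from *ganfawiti.
  rule 1 (nasal place assimilation): ganfawiti → gamfawiti
  rule 2 (vowel merger): gamfawiti → gemfewiti
  rule 3 (unconditioned shift): gemfewiti → gemhewiti
  rule 4: no change — gemhewiti
  ⇒ Hiluren gemhewiti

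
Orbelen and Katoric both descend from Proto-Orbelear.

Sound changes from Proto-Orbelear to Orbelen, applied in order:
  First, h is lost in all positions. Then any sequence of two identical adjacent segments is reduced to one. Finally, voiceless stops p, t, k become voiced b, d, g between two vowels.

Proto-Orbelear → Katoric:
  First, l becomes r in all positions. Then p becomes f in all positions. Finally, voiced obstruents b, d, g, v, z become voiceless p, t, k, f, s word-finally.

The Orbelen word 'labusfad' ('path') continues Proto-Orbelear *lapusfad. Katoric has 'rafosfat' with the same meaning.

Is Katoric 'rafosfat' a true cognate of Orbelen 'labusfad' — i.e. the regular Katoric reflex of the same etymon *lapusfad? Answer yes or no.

no

Derive the expected Katoric reflex of *lapusfad:
Katoric: *lapusfad > rapusfad > rafusfad > rafusfat  (by unconditioned shift, unconditioned shift, final devoicing)
The regular Katoric reflex would be 'rafusfat', but the attested form is 'rafosfat'. The correspondence is irregular, so they are not cognates (the Katoric form has a different source).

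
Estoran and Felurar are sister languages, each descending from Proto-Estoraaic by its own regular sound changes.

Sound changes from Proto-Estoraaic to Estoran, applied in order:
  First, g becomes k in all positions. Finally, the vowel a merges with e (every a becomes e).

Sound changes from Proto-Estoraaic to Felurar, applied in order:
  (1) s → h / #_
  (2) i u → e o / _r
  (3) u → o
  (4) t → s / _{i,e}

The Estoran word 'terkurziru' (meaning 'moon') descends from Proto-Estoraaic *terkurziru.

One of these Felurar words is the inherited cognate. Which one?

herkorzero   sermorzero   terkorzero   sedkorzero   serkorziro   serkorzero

Felurar: start from *terkurziru.
  rule 1: no change — terkurziru
  rule 2 (pre-rhotic lowering): terkurziru → terkorzeru
  rule 3 (vowel merger): terkorzeru → terkorzero
  rule 4 (palatalisation): terkorzero → serkorzero
  ⇒ Felurar serkorzero
The other candidates each miss or misapply at least one Felurar change.

serkorzero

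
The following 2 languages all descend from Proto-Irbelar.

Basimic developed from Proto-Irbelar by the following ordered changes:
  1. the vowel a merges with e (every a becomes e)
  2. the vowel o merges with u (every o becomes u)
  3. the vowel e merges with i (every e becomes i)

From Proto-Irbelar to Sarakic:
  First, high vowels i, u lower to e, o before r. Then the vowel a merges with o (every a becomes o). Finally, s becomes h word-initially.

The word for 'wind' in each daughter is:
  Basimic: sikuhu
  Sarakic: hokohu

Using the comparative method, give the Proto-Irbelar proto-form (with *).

*sakohu

Position 2: Basimic has i, Sarakic has o. Taking the neighbouring segments as reconstructed: Basimic i could go back to *a or *e or *i; Sarakic o could go back to *a or *o — the one source consistent with every daughter is *a.
Position 4: Basimic has u, Sarakic has o. Taking the neighbouring segments as reconstructed: Basimic u could go back to *o or *u; Sarakic o could go back to *a or *o — the one source consistent with every daughter is *o.
Continuing position by position gives *sakohu; check it forward:
Basimic: start from *sakohu.
  rule 1 (vowel merger): sakohu → sekohu
  rule 2 (vowel merger): sekohu → sekuhu
  rule 3 (vowel merger): sekuhu → sikuhu
  ⇒ Basimic sikuhu
Sarakic: *sakohu
  sakohu (rule 1 does not apply)
  sakohu → sokohu   [vowel merger]
  sokohu → hokohu   [debuccalisation]
  giving Sarakic hokohu.
*sakohu is the unique common source.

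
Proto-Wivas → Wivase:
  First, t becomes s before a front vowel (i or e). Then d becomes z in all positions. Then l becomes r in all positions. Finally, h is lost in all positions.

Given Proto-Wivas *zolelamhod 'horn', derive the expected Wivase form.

Wivase: *zolelamhod
  zolelamhod (rule 1 does not apply)
  zolelamhod → zolelamhoz   [unconditioned shift]
  zolelamhoz → zoreramhoz   [unconditioned shift]
  zoreramhoz → zoreramoz   [h-loss]
  giving Wivase zoreramoz.

zoreramoz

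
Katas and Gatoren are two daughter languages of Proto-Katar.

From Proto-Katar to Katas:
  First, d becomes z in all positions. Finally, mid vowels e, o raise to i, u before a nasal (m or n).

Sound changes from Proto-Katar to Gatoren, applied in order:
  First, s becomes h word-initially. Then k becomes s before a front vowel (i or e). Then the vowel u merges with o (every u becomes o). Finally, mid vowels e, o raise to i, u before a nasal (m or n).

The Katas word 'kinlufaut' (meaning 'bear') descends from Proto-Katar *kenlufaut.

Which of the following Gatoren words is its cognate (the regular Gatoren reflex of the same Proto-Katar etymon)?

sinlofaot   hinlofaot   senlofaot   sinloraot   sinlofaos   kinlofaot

sinlofaot

Gatoren: *kenlufaut
  kenlufaut (rule 1 does not apply)
  kenlufaut → senlufaut   [palatalisation]
  senlufaut → senlofaot   [vowel merger]
  senlofaot → sinlofaot   [pre-nasal raising]
  giving Gatoren sinlofaot.
Among the options, 'sinlofaot' alone shows every Gatoren change applied in order.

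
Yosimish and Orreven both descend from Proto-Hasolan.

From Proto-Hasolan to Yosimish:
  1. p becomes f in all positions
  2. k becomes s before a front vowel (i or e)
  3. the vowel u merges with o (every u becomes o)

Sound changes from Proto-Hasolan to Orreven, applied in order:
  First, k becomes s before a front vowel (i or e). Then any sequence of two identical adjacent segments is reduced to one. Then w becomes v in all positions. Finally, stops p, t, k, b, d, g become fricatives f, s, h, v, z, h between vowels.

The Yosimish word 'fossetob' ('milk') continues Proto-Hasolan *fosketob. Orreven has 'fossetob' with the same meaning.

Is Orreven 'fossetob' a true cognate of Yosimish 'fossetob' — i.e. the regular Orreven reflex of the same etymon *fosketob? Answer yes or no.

no

Derive the expected Orreven reflex of *fosketob:
Orreven: *fosketob
  fosketob → fossetob   [palatalisation]
  fossetob → fosetob   [degemination]
  fosetob (rule 3 does not apply)
  fosetob → fosesob   [intervocalic lenition]
  giving Orreven fosesob.
The regular Orreven reflex would be 'fosesob', but the attested form is 'fossetob'. The correspondence is irregular, so they are not cognates (the Orreven form has a different source).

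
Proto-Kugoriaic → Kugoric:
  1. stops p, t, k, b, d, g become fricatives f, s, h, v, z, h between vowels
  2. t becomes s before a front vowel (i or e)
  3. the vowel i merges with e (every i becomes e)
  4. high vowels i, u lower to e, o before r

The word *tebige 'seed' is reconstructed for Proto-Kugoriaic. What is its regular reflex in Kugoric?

Kugoric: *tebige > tevihe > sevihe > sevehe  (by intervocalic lenition, palatalisation, vowel merger)

sevehe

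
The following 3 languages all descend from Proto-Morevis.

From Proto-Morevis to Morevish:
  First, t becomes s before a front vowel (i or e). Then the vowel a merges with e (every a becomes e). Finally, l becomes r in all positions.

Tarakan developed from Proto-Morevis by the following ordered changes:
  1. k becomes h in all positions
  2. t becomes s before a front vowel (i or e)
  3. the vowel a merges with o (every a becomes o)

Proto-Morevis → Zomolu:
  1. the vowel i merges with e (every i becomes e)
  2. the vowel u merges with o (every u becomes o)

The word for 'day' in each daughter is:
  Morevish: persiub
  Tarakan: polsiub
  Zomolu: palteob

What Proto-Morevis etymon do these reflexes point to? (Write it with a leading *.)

Position 3: Morevish has r, Tarakan has l, Zomolu has l. Tarakan preserves l here (none of its changes turn any other segment into l), so the proto-segment is *l.
Position 5: Morevish has i, Tarakan has i, Zomolu has e. Morevish preserves i here (none of its changes turn any other segment into i), so the proto-segment is *i.
Position 4: Morevish has s, Tarakan has s, Zomolu has t. Zomolu preserves t here (none of its changes turn any other segment into t), so the proto-segment is *t.
Continuing position by position gives *paltiub; check it forward:
Morevish: start from *paltiub.
  rule 1 (palatalisation): paltiub → palsiub
  rule 2 (vowel merger): palsiub → pelsiub
  rule 3 (unconditioned shift): pelsiub → persiub
  ⇒ Morevish persiub
Tarakan: start from *paltiub.
  rule 1: no change — paltiub
  rule 2 (palatalisation): paltiub → palsiub
  rule 3 (vowel merger): palsiub → polsiub
  ⇒ Tarakan polsiub
Zomolu: *paltiub
  paltiub → palteub   [vowel merger]
  palteub → palteob   [vowel merger]
  giving Zomolu palteob.
No other proto-form is consistent with every reflex, so the reconstruction is *paltiub.

*paltiub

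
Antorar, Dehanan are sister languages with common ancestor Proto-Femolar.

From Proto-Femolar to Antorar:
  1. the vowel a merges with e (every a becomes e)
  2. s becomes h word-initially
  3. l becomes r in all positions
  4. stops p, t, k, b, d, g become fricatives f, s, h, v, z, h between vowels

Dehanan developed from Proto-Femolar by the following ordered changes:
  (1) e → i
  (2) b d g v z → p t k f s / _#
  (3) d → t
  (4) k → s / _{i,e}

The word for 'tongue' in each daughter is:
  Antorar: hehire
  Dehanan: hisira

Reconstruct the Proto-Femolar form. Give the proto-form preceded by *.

*hekira

Position 3: Antorar has h, Dehanan has s. Taking the neighbouring segments as reconstructed: Antorar h could go back to *k or *g or *h; Dehanan s could go back to *k or *s — the one source consistent with every daughter is *k.
Position 6: Antorar has e, Dehanan has a. Dehanan preserves a here (none of its changes turn any other segment into a), so the proto-segment is *a.
Position 2: Antorar has e, Dehanan has i. Taking the neighbouring segments as reconstructed: Antorar e could go back to *a or *e; Dehanan i could go back to *e or *i — the one source consistent with every daughter is *e.
The remaining positions agree across the daughters. Check the candidate against every language:
Antorar: *hekira
  hekira → hekire   [vowel merger]
  hekire (rule 2 does not apply)
  hekire (rule 3 does not apply)
  hekire → hehire   [intervocalic lenition]
  giving Antorar hehire.
Dehanan: *hekira
  hekira → hikira   [vowel merger]
  hikira (rule 2 does not apply)
  hikira (rule 3 does not apply)
  hikira → hisira   [palatalisation]
  giving Dehanan hisira.
*hekira is the unique common source.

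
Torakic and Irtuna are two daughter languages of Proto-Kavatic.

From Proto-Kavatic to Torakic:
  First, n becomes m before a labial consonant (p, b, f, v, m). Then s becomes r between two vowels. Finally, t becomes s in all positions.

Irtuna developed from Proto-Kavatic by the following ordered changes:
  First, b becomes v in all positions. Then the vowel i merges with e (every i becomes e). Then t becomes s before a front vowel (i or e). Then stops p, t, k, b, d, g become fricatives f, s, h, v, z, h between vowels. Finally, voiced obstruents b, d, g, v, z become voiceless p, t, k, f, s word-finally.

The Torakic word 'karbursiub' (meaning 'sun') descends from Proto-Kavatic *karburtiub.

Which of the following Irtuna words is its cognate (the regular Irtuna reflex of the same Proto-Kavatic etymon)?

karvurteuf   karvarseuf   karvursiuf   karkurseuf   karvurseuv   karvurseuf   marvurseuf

Irtuna: *karburtiub
  karburtiub → karvurtiuv   [unconditioned shift]
  karvurtiuv → karvurteuv   [vowel merger]
  karvurteuv → karvurseuv   [palatalisation]
  karvurseuv (rule 4 does not apply)
  karvurseuv → karvurseuf   [final devoicing]
  giving Irtuna karvurseuf.
Only 'karvurseuf' matches the regular Irtuna development of *karburtiub.

karvurseuf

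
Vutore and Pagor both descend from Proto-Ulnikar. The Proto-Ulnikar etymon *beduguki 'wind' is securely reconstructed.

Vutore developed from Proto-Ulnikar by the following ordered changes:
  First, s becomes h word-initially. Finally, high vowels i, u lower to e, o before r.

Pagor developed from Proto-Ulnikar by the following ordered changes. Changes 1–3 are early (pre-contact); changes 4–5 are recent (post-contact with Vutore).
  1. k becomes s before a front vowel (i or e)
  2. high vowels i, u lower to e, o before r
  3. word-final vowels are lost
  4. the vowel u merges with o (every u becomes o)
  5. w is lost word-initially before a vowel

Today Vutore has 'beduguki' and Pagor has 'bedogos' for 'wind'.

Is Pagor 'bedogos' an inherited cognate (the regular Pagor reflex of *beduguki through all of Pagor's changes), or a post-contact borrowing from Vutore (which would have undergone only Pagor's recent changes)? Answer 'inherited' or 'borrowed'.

If inherited, *beduguki would pass through all of Pagor's changes:
Pagor: start from *beduguki.
  rule 1 (palatalisation): beduguki → bedugusi
  rule 2: no change — bedugusi
  rule 3 (apocope): bedugusi → bedugus
  rule 4 (vowel merger): bedugus → bedogos
  rule 5: no change — bedogos
  ⇒ Pagor bedogos
If borrowed from Vutore 'beduguki' after the early changes, it would undergo only the recent ones:
  rule 4 (vowel merger): beduguki → bedogoki
  rule 5 (glide loss): no change (bedogoki)
  ⇒ as a loan: bedogoki
Pagor 'bedogos' matches the inherited outcome exactly, so it is an inherited cognate, not a loan.

inherited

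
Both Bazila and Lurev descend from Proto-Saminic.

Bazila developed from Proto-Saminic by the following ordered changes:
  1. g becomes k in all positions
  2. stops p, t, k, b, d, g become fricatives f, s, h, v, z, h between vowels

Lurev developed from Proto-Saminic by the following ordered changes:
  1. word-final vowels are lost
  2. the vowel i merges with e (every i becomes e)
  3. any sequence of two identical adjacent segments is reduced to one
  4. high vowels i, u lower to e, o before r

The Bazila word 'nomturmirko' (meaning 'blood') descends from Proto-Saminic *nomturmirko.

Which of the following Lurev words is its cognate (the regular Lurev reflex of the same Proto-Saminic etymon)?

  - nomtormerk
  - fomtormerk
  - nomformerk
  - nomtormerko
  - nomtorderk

Lurev: *nomturmirko
  nomturmirko → nomturmirk   [apocope]
  nomturmirk → nomturmerk   [vowel merger]
  nomturmerk (rule 3 does not apply)
  nomturmerk → nomtormerk   [pre-rhotic lowering]
  giving Lurev nomtormerk.
The other candidates each miss or misapply at least one Lurev change.

nomtormerk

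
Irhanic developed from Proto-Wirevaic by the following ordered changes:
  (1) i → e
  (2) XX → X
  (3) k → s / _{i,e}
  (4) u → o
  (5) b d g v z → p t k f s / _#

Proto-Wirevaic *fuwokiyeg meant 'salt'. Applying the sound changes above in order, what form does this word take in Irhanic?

fowoseyek

Irhanic: *fuwokiyeg
  fuwokiyeg → fuwokeyeg   [vowel merger]
  fuwokeyeg (rule 2 does not apply)
  fuwokeyeg → fuwoseyeg   [palatalisation]
  fuwoseyeg → fowoseyeg   [vowel merger]
  fowoseyeg → fowoseyek   [final devoicing]
  giving Irhanic fowoseyek.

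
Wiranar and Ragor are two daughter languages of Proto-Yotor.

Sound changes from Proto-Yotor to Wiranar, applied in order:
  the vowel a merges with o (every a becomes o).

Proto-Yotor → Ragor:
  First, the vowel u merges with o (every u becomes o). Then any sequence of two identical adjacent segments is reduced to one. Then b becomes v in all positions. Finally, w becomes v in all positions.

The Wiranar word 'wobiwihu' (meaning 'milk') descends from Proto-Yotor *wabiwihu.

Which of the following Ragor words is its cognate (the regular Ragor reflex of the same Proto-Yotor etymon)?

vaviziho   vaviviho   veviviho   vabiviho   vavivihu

vaviviho

Ragor: *wabiwihu > wabiwiho > waviwiho > vaviviho  (by vowel merger, unconditioned shift, unconditioned shift)
Among the options, 'vaviviho' alone shows every Ragor change applied in order.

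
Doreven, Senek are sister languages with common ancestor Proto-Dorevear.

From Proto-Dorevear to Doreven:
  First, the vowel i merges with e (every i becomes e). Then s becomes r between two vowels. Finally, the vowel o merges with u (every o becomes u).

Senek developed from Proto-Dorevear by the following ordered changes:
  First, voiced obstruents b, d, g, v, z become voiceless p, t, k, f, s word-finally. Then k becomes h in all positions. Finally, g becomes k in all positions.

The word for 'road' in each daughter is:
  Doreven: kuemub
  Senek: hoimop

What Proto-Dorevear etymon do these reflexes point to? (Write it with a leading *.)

*koimob

Position 5: Doreven has u, Senek has o. Senek preserves o here (none of its changes turn any other segment into o), so the proto-segment is *o.
Position 1: Doreven has k, Senek has h. Doreven preserves k here (none of its changes turn any other segment into k), so the proto-segment is *k.
Position 3: Doreven has e, Senek has i. Senek preserves i here (none of its changes turn any other segment into i), so the proto-segment is *i.
Continuing position by position gives *koimob; check it forward:
Doreven: *koimob
  koimob → koemob   [vowel merger]
  koemob (rule 2 does not apply)
  koemob → kuemub   [vowel merger]
  giving Doreven kuemub.
Senek: *koimob
  koimob → koimop   [final devoicing]
  koimop → hoimop   [unconditioned shift]
  hoimop (rule 3 does not apply)
  giving Senek hoimop.
No other proto-form is consistent with every reflex, so the reconstruction is *koimob.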